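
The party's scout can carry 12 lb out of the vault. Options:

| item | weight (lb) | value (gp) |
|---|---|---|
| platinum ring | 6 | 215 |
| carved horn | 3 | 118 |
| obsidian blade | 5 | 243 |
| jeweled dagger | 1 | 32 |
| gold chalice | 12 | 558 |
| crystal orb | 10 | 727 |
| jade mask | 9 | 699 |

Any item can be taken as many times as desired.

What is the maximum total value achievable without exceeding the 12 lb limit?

Ranking by ratio (value/lb): jade mask 77.67, crystal orb 72.70, obsidian blade 48.60.
Taking carved horn + jade mask: 12 lb used, 817 in value.

817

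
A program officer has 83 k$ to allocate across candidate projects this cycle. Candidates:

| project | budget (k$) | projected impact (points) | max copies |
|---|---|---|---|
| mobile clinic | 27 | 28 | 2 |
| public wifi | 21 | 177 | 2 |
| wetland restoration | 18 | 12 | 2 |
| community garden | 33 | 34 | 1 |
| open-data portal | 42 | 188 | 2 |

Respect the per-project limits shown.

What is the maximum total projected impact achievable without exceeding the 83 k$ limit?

388

Greedy by ratio would take mobile clinic + 2×public wifi: 69 k$ used, total 382.
The 27 k$ tied up in mobile clinic is better spent on community garden — total rises to 388 (75 k$).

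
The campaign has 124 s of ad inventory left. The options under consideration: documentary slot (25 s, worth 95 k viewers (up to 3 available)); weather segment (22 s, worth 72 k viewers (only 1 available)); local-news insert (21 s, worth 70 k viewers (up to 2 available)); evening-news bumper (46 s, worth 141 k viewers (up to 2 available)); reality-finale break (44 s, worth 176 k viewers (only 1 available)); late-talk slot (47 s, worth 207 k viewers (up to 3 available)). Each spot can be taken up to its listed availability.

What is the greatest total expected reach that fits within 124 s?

509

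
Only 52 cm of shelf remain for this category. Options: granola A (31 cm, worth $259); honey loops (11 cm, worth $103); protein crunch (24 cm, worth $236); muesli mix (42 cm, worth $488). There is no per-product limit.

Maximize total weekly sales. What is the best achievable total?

488

Best packing: muesli mix — 42 cm, 488 total.
That's the maximum — no swap from here does better than 488.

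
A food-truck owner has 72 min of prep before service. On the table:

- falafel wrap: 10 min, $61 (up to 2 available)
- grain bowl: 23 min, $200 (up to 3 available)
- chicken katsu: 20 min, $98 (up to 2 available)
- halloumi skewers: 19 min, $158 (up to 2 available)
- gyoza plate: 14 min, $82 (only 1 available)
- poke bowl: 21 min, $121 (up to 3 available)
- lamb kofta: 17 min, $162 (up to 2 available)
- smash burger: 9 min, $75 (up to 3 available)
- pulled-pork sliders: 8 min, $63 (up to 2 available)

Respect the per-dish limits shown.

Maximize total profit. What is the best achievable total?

640

Ranking by ratio (profit/min): lamb kofta 9.53, grain bowl 8.70, smash burger 8.33, halloumi skewers 8.32.
Taking the top-ratio dishes first gives grain bowl + 2×lamb kofta + smash burger for 599 (66 min).
Replace grain bowl and smash burger with 2×halloumi skewers: the trade gains 41 net, giving 640 at 72 min.
That's the maximum — no swap from here does better than 640.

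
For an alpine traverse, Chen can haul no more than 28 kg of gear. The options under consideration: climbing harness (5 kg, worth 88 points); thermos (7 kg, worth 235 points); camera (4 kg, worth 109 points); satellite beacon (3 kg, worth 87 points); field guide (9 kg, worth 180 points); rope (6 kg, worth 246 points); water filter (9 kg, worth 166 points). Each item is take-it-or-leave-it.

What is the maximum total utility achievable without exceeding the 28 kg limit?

770

A density-first pass picks climbing harness + thermos + camera + satellite beacon + rope — 765 at 25 kg.
Replace climbing harness and satellite beacon with field guide: the trade gains 5 net, giving 770 at 26 kg.
The spare 2 kg is too small for any remaining item, and no exchange beats 770.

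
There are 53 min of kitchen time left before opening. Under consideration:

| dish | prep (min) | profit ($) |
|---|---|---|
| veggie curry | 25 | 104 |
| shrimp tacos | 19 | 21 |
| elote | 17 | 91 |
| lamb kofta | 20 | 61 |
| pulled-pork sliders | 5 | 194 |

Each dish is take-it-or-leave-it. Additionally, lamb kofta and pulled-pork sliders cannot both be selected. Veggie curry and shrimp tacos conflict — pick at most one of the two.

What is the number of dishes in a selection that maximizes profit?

3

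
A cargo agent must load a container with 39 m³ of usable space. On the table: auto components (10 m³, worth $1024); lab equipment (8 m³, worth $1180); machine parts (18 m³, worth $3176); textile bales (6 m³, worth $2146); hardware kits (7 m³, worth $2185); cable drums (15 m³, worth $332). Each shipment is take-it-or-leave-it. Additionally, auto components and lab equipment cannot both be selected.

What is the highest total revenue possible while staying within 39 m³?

Lab equipment + machine parts + textile bales + hardware kits uses 39 of the 39 m³ and totals 8687.

8687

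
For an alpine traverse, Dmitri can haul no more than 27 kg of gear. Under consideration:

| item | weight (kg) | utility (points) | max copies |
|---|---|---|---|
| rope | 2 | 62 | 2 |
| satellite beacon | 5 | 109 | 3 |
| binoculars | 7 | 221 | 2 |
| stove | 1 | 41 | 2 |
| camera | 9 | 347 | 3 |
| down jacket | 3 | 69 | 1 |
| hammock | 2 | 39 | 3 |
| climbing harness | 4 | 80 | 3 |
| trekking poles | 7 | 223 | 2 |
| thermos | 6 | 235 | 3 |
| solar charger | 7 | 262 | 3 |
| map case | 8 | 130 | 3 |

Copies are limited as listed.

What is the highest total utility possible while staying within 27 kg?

A density-first pass picks 2×stove + 3×thermos + solar charger — 1049 at 27 kg.
Replace 2×stove and solar charger with camera: the trade gains 3 net, giving 1052 at 27 kg.

1052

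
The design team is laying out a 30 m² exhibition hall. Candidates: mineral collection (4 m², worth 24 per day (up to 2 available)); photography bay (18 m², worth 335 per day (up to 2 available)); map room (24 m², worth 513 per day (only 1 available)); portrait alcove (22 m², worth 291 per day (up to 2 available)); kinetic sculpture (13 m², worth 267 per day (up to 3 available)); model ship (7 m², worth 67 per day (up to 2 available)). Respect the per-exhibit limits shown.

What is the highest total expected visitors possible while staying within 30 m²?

The ratio heuristic lands on mineral collection + map room (537) but leaves 2 m² idle.
Replace map room with 2×kinetic sculpture: the trade gains 21 net, giving 558 at 30 m².
Every other selection either busts 30 m² or exceeds an availability limit or fails to beat 558.

558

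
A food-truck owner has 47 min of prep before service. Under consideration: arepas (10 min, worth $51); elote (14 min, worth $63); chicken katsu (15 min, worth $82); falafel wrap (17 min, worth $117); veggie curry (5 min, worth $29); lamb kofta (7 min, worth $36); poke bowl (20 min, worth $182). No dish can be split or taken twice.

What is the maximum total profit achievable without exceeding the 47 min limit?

350

By profit per min: poke bowl 9.10, falafel wrap 6.88, veggie curry 5.80 lead.
Greedy by ratio would take falafel wrap + veggie curry + poke bowl: 42 min used, total 328.
Replace veggie curry with arepas: the trade gains 22 net, giving 350 at 47 min.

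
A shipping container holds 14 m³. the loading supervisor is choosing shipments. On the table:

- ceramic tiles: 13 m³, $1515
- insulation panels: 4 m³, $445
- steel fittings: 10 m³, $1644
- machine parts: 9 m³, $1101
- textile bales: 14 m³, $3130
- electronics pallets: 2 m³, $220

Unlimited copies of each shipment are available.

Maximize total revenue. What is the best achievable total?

3130

The ratio ordering already packs tightly: textile bales, 14 m³, 3130.
That's the maximum — no swap from here does better than 3130.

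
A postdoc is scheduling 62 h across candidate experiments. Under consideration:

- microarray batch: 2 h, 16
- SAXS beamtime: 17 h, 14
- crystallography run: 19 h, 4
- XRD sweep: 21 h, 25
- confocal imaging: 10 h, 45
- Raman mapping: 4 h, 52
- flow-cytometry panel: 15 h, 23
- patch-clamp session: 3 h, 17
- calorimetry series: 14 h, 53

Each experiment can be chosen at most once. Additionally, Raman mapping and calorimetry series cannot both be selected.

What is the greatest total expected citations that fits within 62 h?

178

Ranking by ratio (expected citations/h): Raman mapping 13.00, microarray batch 8.00, patch-clamp session 5.67.
Taking microarray batch + XRD sweep + confocal imaging + Raman mapping + flow-cytometry panel + patch-clamp session: 55 h used, 178 in expected citations.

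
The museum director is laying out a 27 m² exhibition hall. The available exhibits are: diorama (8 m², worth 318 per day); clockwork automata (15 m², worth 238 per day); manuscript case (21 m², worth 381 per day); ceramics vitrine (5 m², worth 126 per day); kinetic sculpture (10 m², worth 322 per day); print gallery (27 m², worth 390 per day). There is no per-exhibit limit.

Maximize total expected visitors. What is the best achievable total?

958

Taking the top-ratio exhibits first gives 3×diorama for 954 (24 m²).
Dropping diorama frees 8 m²; slotting in kinetic sculpture (10 m²) lifts the total to 958 at 26 m².
The spare 1 m² is too small for any remaining exhibit, and no exchange beats 958.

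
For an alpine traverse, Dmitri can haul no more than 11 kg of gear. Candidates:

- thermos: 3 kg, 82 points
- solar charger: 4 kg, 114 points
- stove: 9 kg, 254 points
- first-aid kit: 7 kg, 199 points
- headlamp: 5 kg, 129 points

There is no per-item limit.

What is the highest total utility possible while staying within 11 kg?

313

By utility per kg: solar charger 28.50, first-aid kit 28.43, stove 28.22, thermos 27.33 lead.
Greedy by ratio would take thermos + 2×solar charger: 11 kg used, total 310.
The 7 kg tied up in thermos and solar charger is better spent on first-aid kit — total rises to 313 (11 kg).
Nothing else within 11 kg beats 313.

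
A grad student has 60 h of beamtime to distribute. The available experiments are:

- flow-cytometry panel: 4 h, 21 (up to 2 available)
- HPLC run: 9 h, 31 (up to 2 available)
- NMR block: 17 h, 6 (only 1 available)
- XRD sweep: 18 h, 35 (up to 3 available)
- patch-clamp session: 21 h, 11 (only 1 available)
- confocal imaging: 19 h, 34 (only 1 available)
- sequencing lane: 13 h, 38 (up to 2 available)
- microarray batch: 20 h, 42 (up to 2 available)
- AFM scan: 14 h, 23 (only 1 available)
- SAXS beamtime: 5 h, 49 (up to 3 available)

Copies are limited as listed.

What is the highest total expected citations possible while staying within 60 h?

Density check — SAXS beamtime 9.80, flow-cytometry panel 5.25, HPLC run 3.44 are the best per h.
Filling by ratio: 2×flow-cytometry panel + 2×HPLC run + sequencing lane + 3×SAXS beamtime for 289, with 6 h left unused.
The 9 h tied up in HPLC run is better spent on sequencing lane — total rises to 296 (58 h).
Every other selection either busts 60 h or exceeds an availability limit or fails to beat 296.

296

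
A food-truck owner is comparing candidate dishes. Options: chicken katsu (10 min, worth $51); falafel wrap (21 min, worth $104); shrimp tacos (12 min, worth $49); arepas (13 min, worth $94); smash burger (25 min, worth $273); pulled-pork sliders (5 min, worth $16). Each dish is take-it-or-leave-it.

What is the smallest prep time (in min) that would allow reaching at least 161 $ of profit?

25

Need the lightest bundle worth ≥ 161.
Taking smash burger gives 273 (≥ 161) for 25 min.
Below 25 min the best achievable stays under 161.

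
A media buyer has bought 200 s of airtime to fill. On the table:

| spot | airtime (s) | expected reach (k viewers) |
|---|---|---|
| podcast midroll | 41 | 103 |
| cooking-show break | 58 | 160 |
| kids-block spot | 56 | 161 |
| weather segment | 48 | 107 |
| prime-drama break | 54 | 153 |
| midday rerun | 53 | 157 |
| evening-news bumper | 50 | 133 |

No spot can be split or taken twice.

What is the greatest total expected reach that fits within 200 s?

554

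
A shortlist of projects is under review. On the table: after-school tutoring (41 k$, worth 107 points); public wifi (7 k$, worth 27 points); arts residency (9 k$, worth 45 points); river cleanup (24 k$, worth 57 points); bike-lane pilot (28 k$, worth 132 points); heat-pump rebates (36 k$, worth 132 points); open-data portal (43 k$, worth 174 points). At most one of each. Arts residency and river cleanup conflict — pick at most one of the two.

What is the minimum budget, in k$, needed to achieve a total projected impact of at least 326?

Minimise k$ subject to total projected impact ≥ 326.
public wifi + bike-lane pilot + open-data portal: 333 projected impact at 78 k$.
Below 78 k$ the best achievable stays under 326.

78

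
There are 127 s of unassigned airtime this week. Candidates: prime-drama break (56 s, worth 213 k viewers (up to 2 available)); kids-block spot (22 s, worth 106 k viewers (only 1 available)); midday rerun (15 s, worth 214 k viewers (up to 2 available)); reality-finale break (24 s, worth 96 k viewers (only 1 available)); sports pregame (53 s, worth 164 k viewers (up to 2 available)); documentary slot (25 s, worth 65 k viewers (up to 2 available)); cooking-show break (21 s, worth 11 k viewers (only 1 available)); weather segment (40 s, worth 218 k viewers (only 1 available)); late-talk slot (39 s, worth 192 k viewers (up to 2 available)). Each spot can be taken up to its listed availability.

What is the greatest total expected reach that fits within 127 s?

Density check — midday rerun 14.27, weather segment 5.45, late-talk slot 4.92 are the best per s.
The ratio heuristic lands on 2×midday rerun + weather segment + late-talk slot (838) but leaves 18 s idle.
Replace late-talk slot with prime-drama break: the trade gains 21 net, giving 859 at 126 s.

859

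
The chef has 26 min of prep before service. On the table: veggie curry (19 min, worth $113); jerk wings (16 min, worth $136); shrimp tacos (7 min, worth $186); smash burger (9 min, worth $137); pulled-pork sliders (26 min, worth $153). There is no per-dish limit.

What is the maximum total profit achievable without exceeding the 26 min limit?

By profit per min: shrimp tacos 26.57, smash burger 15.22, jerk wings 8.50, veggie curry 5.95 lead.
The ratio ordering already packs tightly: 3×shrimp tacos, 21 min, 558.
No other feasible combination exceeds 558.

558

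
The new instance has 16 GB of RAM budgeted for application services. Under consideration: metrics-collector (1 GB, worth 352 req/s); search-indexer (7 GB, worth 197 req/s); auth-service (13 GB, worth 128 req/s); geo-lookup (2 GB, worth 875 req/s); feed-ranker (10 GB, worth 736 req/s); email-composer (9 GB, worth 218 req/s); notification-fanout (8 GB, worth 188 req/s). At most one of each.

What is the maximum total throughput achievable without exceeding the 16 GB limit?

Best packing: metrics-collector + geo-lookup + feed-ranker — 13 GB, 1963 total.
That's the maximum — no swap from here does better than 1963.

1963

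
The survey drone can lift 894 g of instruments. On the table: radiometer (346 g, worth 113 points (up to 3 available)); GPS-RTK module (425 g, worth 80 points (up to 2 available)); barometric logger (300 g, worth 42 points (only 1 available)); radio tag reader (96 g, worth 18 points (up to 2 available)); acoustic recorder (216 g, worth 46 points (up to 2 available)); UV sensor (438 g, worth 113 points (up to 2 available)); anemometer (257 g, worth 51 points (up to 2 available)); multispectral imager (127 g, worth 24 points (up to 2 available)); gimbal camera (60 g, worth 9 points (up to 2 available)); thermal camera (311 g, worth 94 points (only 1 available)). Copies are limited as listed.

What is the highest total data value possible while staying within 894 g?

262

Taking the top-ratio sensors first gives 2×radiometer + multispectral imager + gimbal camera for 259 (879 g).
Replace multispectral imager and gimbal camera with 2×radio tag reader: the trade gains 3 net, giving 262 at 884 g.
The spare 10 g is too small for any remaining sensor, and no exchange beats 262.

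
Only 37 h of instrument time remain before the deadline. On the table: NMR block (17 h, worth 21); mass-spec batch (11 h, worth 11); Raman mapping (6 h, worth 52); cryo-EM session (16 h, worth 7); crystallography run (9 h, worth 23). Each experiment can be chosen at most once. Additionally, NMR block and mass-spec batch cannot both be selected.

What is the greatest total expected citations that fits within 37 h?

NMR block + Raman mapping + crystallography run uses 32 of the 37 h and totals 96.

96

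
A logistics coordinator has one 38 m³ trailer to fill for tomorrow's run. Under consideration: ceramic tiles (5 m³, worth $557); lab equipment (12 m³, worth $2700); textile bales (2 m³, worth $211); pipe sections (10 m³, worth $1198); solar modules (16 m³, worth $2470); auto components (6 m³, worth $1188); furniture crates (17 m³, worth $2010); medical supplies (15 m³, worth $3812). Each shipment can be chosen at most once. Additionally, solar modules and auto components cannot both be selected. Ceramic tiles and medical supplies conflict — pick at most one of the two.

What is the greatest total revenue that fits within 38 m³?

Density check — medical supplies 254.13, lab equipment 225.00, auto components 198.00, solar modules 154.38 are the best per m³.
Lab equipment + textile bales + auto components + medical supplies uses 35 of the 38 m³ and totals 7911.
Nothing else feasible within 38 m³ beats 7911.

7911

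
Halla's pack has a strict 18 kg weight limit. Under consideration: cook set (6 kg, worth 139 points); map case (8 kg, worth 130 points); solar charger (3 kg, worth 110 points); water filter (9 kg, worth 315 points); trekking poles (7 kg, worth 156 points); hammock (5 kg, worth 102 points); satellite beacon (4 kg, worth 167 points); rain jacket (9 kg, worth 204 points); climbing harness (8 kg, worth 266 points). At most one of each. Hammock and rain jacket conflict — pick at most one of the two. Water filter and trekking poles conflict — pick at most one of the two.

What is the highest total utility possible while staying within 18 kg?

By utility per kg: satellite beacon 41.75, solar charger 36.67, water filter 35.00 lead.
Solar charger + water filter + satellite beacon uses 16 of the 18 kg and totals 592.

592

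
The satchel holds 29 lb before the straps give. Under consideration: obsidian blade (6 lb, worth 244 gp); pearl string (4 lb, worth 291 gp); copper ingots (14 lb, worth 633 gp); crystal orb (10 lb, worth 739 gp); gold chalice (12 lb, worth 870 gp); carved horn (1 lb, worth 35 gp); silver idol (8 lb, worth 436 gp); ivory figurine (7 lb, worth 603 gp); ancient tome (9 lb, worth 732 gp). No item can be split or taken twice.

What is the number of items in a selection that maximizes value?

4

Optimal total is 2240.
For example gold chalice + carved horn + ivory figurine + ancient tome achieves it, using 29 lb.
Every optimal selection uses 4 items.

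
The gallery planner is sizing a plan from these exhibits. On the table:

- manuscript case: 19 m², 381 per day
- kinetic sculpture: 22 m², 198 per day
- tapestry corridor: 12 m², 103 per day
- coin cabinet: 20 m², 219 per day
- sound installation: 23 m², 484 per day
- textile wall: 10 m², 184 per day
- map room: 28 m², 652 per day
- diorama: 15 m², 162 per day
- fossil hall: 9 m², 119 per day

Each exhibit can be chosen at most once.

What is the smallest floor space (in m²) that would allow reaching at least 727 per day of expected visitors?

37

Need the lightest bundle worth ≥ 727.
map room + fossil hall: 771 expected visitors at 37 m².
Any bundle with less than 37 m² falls short of 727.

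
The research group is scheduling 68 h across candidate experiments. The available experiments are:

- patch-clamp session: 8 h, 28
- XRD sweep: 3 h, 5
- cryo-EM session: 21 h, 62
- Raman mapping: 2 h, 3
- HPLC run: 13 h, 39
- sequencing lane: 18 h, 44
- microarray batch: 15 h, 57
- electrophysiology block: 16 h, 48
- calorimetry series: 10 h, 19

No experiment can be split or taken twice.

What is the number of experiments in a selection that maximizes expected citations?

Optimal total is 211.
XRD sweep + cryo-EM session + HPLC run + microarray batch + electrophysiology block hits 211 at 68 h.
Every optimal selection uses 5 experiments.

5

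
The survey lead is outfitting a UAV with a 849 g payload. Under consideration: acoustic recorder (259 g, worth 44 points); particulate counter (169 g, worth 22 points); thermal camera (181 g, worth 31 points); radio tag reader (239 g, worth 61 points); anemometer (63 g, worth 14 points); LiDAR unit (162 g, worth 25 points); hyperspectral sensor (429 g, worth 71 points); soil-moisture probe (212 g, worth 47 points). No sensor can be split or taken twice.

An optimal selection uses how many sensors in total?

Best achievable data value is 169.
One optimal bundle: particulate counter + radio tag reader + anemometer + LiDAR unit + soil-moisture probe (845 g).
Every optimal selection uses 5 sensors.

5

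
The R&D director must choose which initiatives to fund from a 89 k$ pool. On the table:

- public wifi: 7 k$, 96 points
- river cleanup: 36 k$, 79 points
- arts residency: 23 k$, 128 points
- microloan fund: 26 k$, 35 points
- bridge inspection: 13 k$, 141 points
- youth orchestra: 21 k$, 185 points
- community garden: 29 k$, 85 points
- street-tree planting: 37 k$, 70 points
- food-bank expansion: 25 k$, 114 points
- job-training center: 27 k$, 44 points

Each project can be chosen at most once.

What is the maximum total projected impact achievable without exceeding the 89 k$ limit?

664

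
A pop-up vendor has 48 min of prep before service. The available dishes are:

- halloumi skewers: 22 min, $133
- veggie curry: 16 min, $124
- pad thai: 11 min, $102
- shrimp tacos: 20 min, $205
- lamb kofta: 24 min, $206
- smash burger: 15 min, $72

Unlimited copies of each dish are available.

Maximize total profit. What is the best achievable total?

Density check — shrimp tacos 10.25, pad thai 9.27, lamb kofta 8.58 are the best per min.
Filling by ratio: 2×shrimp tacos for 410, with 8 min left unused.
Dropping shrimp tacos frees 20 min; slotting in veggie curry + pad thai (27 min) lifts the total to 431 at 47 min.

431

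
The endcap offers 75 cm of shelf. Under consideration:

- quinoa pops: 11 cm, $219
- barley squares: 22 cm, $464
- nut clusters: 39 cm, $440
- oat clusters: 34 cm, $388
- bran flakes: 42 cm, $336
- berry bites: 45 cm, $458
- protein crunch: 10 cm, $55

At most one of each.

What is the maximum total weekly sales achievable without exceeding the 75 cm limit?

1123

By weekly sales per cm: barley squares 21.09, quinoa pops 19.91, oat clusters 11.41, nut clusters 11.28 lead.
Taking the top-ratio products first gives quinoa pops + barley squares + oat clusters for 1071 (67 cm).
Replace oat clusters with nut clusters: the trade gains 52 net, giving 1123 at 72 cm.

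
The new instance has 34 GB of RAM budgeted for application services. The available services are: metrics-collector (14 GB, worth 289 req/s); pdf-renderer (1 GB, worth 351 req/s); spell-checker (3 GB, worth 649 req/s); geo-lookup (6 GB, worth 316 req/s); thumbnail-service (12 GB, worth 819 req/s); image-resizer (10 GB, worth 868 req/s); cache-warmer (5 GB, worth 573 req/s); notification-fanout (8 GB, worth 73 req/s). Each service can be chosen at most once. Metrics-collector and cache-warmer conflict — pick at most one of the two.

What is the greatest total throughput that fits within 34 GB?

The ratio ordering already packs tightly: pdf-renderer + spell-checker + thumbnail-service + image-resizer + cache-warmer, 31 GB, 3260.

3260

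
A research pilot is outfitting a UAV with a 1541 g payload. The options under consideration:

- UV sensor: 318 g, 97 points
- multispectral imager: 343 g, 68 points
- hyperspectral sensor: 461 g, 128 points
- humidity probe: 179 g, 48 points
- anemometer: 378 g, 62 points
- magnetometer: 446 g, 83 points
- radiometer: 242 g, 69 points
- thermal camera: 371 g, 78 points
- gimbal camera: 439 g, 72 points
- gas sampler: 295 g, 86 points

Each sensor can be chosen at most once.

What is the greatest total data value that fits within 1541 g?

The ratio ordering already packs tightly: UV sensor + hyperspectral sensor + humidity probe + radiometer + gas sampler, 1495 g, 428.

428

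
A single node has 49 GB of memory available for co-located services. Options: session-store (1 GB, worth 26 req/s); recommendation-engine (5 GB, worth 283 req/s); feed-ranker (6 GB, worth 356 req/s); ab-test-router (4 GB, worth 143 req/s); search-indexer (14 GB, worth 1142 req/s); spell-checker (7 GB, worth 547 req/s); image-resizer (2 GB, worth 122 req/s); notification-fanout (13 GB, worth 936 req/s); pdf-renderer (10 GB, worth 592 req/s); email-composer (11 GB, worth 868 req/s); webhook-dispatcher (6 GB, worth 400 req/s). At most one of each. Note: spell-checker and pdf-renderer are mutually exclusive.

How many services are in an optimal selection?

6

Optimal total is 3641.
session-store + search-indexer + spell-checker + image-resizer + notification-fanout + email-composer hits 3641 at 48 GB.
Every optimal selection uses 6 services.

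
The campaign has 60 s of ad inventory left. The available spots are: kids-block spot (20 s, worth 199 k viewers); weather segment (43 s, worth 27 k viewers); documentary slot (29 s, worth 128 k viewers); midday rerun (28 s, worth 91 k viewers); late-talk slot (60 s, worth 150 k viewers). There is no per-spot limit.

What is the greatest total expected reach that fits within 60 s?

597

By expected reach per s: kids-block spot 9.95, documentary slot 4.41, midday rerun 3.25 lead.
The ratio ordering already packs tightly: 3×kids-block spot, 60 s, 597.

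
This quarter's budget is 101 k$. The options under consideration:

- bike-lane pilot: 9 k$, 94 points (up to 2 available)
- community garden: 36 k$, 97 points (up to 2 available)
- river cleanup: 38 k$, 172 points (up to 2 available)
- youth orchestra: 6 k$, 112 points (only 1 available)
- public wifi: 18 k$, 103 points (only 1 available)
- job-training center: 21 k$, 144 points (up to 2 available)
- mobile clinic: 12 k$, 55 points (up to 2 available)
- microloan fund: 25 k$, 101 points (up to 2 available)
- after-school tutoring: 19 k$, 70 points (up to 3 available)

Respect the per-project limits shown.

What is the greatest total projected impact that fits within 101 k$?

746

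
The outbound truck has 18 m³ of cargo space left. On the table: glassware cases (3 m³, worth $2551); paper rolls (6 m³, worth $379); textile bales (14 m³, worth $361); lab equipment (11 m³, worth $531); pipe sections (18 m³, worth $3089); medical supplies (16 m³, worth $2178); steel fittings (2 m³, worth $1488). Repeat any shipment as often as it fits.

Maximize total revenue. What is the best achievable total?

15306

Density check — glassware cases 850.33, steel fittings 744.00, pipe sections 171.61 are the best per m³.
6×glassware cases uses 18 of the 18 m³ and totals 15306.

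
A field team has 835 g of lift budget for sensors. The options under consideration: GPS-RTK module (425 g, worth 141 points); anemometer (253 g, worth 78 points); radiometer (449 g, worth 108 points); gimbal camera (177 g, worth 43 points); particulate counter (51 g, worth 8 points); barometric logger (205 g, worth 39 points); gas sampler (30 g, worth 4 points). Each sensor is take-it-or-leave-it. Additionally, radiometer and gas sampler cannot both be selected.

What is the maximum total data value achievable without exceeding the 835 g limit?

231

By data value per g: GPS-RTK module 0.33, anemometer 0.31, gimbal camera 0.24, radiometer 0.24 lead.
GPS-RTK module + anemometer + particulate counter + gas sampler uses 759 of the 835 g and totals 231.
That's the maximum — no feasible swap from here does better than 231.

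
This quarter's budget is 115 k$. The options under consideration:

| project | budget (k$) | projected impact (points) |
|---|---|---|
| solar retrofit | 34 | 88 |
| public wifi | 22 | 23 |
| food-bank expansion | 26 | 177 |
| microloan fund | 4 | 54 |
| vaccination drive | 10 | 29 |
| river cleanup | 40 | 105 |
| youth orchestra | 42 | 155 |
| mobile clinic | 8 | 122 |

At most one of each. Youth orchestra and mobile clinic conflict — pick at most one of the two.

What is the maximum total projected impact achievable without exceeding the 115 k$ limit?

Ranking by ratio (projected impact/k$): mobile clinic 15.25, microloan fund 13.50, food-bank expansion 6.81.
Solar retrofit + food-bank expansion + microloan fund + river cleanup + mobile clinic uses 112 of the 115 k$ and totals 546.
Next best is public wifi + food-bank expansion + microloan fund + vaccination drive + river cleanup + mobile clinic at 510 (110 k$) — short by 36.

546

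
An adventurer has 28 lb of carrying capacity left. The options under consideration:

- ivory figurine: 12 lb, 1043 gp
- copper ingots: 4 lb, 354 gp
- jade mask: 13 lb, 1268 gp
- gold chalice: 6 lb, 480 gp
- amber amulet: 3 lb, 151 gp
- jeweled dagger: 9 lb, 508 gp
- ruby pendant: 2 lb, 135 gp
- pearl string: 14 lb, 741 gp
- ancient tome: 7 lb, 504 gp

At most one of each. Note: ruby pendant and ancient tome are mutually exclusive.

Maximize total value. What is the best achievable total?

2462

Density check — jade mask 97.54, copper ingots 88.50, ivory figurine 86.92 are the best per lb.
Taking the top-ratio items first gives copper ingots + jade mask + gold chalice + amber amulet + ruby pendant for 2388 (28 lb).
Dropping copper ingots and gold chalice and ruby pendant frees 12 lb; slotting in ivory figurine (12 lb) lifts the total to 2462 at 28 lb.
Runner-up ivory figurine + jade mask + ruby pendant tops out at 2446.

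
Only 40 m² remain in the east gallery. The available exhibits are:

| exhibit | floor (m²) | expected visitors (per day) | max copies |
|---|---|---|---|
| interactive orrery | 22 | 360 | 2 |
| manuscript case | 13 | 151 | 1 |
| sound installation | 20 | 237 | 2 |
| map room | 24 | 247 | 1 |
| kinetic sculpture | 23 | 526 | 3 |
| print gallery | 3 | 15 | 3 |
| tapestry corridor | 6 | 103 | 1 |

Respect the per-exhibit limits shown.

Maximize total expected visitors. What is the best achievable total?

Density check — kinetic sculpture 22.87, tapestry corridor 17.17, interactive orrery 16.36, sound installation 11.85 are the best per m².
The ratio heuristic lands on kinetic sculpture + 3×print gallery + tapestry corridor (674) but leaves 2 m² idle.
Dropping 2×print gallery and tapestry corridor frees 12 m²; slotting in manuscript case (13 m²) lifts the total to 692 at 39 m².
Nothing else within 40 m² beats 692.

692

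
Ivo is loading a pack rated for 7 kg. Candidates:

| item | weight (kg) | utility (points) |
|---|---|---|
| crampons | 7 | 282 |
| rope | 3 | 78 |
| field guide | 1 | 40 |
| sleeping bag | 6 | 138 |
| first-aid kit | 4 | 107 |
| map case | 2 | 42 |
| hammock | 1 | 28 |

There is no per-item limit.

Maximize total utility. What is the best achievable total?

Crampons uses 7 of the 7 kg and totals 282.
Every other selection either busts 7 kg or fails to beat 282.

282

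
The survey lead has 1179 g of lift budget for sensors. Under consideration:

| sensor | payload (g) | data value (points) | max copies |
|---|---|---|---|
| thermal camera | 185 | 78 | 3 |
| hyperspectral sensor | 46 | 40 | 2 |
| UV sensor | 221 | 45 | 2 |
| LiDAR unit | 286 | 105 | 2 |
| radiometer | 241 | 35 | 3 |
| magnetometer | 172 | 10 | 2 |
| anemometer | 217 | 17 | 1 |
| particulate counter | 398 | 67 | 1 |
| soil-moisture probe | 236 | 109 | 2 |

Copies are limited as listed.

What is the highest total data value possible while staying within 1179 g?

532

3×thermal camera + 2×hyperspectral sensor + 2×soil-moisture probe uses 1119 of the 1179 g and totals 532.
No other feasible combination exceeds 532.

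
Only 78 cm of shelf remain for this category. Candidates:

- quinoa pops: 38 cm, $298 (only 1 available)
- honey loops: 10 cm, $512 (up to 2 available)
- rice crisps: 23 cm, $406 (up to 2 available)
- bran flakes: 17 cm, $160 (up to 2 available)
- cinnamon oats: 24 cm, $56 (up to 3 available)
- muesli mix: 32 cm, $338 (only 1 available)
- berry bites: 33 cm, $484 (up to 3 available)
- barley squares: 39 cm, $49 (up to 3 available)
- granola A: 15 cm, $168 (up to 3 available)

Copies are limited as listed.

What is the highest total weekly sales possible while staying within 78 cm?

1914

Filling by ratio: 2×honey loops + 2×rice crisps for 1836, with 12 cm left unused.
Dropping rice crisps frees 23 cm; slotting in berry bites (33 cm) lifts the total to 1914 at 76 cm.
That's the maximum — no swap from here does better than 1914.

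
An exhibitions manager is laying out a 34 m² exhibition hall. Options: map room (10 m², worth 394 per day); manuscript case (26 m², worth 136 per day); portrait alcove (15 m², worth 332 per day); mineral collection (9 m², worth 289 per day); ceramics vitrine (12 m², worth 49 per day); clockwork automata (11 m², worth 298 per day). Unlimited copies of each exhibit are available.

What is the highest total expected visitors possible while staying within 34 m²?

1182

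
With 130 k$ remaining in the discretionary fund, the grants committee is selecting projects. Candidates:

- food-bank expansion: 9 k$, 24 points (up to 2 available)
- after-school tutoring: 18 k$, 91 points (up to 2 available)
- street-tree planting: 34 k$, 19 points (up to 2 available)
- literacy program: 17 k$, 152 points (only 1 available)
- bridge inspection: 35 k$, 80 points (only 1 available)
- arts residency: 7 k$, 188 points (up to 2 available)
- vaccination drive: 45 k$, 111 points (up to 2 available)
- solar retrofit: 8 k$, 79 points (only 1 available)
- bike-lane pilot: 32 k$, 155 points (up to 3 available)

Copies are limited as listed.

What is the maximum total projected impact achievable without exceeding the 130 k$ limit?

1032

Density check — arts residency 26.86, solar retrofit 9.88, literacy program 8.94, after-school tutoring 5.06 are the best per k$.
Greedy by ratio would take 2×food-bank expansion + 2×after-school tutoring + literacy program + 2×arts residency + solar retrofit + bike-lane pilot: 125 k$ used, total 992.
Dropping food-bank expansion and after-school tutoring frees 27 k$; slotting in bike-lane pilot (32 k$) lifts the total to 1032 at 130 k$.
Every other selection either busts 130 k$ or exceeds an availability limit or fails to beat 1032.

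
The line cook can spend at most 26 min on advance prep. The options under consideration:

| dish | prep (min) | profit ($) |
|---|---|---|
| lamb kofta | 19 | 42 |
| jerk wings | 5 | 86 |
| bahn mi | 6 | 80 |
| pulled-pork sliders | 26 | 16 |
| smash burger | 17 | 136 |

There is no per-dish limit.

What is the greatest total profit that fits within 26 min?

5×jerk wings uses 25 of the 26 min and totals 430.
Every other selection either busts 26 min or fails to beat 430.

430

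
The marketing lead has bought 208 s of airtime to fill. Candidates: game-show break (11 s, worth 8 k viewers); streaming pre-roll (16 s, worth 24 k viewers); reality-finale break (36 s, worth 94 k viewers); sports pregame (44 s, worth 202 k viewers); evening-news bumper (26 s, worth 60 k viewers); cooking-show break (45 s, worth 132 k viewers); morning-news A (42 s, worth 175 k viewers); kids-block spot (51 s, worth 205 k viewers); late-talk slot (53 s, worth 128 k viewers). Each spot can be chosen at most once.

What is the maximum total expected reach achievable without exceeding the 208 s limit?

774

Taking sports pregame + evening-news bumper + cooking-show break + morning-news A + kids-block spot: 208 s used, 774 in expected reach.
An exhaustive check of the 512 subsets confirms 774.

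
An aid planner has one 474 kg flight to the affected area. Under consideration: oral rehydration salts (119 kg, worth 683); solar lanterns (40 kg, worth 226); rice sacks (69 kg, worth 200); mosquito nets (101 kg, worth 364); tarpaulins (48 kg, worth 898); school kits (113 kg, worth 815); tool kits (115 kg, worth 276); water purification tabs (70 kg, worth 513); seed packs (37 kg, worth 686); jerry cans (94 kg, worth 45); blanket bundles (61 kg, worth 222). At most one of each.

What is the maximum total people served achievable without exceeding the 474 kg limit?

Oral rehydration salts + solar lanterns + tarpaulins + school kits + water purification tabs + seed packs uses 427 of the 474 kg and totals 3821.
The spare 47 kg is too small for any remaining supply, and no exchange beats 3821.

3821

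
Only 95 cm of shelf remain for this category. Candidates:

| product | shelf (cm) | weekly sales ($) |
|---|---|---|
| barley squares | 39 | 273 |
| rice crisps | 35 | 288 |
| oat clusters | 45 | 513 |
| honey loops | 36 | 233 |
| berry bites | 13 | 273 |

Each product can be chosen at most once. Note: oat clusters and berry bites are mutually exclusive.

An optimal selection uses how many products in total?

Best achievable weekly sales is 834.
barley squares + rice crisps + berry bites hits 834 at 87 cm.
Any selection reaching 834 contains exactly 3 products.

3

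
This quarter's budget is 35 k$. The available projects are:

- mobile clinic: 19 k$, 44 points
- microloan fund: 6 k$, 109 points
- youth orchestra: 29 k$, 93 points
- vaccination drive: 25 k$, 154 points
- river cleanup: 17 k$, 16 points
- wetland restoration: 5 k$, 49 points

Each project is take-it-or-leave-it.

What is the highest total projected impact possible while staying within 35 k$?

263

The ratio heuristic lands on mobile clinic + microloan fund + wetland restoration (202) but leaves 5 k$ idle.
Dropping mobile clinic and wetland restoration frees 24 k$; slotting in vaccination drive (25 k$) lifts the total to 263 at 31 k$.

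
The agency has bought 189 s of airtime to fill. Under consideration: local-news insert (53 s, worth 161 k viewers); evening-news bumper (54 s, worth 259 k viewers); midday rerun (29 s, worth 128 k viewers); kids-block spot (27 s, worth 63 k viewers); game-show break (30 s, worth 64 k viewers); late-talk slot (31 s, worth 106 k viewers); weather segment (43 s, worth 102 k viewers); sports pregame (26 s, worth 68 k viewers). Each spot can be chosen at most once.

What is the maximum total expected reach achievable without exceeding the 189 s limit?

A density-first pass picks local-news insert + evening-news bumper + midday rerun + late-talk slot — 654 at 167 s.
Dropping late-talk slot frees 31 s; slotting in kids-block spot + sports pregame (53 s) lifts the total to 679 at 189 s.

679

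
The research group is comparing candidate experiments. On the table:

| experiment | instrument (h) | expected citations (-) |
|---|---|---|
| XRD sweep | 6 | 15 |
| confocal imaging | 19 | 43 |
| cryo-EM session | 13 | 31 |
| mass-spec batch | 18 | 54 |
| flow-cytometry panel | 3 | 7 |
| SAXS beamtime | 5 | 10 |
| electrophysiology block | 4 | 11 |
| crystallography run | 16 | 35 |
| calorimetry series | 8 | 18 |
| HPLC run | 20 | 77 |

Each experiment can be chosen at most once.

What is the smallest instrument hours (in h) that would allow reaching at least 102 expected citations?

Minimise h subject to total expected citations ≥ 102.
XRD sweep + electrophysiology block + HPLC run: 103 expected citations at 30 h.
Below 30 h the best achievable stays under 102.

30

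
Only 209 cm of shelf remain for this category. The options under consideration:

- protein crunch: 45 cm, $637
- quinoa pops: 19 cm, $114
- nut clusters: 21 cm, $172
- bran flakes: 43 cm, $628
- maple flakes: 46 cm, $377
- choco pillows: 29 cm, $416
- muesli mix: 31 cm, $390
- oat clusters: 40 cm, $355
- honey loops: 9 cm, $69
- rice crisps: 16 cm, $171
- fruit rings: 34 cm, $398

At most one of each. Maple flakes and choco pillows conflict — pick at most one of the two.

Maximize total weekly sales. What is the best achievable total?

Best packing: protein crunch + bran flakes + choco pillows + muesli mix + honey loops + rice crisps + fruit rings — 207 cm, 2709 total.
Every other selection either busts 209 cm or breaks a pairing rule or fails to beat 2709.

2709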